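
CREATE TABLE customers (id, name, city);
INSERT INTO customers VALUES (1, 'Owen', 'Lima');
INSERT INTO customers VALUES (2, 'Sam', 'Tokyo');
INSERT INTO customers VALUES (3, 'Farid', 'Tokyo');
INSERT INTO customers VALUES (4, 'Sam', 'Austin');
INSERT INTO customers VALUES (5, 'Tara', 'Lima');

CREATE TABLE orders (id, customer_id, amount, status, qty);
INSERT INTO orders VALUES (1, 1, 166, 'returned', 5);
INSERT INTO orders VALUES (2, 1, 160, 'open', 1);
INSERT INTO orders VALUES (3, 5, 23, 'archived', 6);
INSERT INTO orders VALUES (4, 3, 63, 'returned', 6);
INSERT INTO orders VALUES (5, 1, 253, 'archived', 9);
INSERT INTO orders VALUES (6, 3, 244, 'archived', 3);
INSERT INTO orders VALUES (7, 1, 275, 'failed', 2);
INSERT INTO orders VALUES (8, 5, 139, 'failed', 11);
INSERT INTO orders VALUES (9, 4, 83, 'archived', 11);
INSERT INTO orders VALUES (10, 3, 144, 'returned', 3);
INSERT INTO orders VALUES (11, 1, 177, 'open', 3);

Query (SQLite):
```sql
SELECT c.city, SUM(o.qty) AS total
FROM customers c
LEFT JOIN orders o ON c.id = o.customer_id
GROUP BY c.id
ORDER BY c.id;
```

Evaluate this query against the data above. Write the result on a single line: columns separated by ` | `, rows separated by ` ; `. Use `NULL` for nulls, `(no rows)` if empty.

Lima | 20 ; Tokyo | NULL ; Tokyo | 12 ; Austin | 11 ; Lima | 17

LEFT JOIN keeps every customers row; unmatched ones get NULL for orders columns.
Group by customers.id and compute SUM(o.qty). SUM over an all-NULL group is NULL.
  1: ids {1, 2, 5, 7, 11} → SUM(o.qty)=20
  2: ids {—} → SUM(o.qty)=NULL
  3: ids {4, 6, 10} → SUM(o.qty)=12
  4: ids {9} → SUM(o.qty)=11
  5: ids {3, 8} → SUM(o.qty)=17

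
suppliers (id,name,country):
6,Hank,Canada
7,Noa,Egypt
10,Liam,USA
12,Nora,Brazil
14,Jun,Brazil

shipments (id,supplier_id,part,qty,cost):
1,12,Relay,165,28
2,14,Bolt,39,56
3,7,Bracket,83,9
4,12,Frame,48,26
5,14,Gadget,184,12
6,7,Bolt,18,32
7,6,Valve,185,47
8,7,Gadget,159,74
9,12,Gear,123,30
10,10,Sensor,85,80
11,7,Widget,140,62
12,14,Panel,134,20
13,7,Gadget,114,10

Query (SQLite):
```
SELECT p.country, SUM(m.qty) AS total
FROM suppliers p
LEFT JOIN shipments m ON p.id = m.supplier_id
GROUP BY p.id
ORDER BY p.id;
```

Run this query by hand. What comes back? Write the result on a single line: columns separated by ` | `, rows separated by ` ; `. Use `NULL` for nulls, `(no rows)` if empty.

Canada | 185 ; Egypt | 514 ; USA | 85 ; Brazil | 336 ; Brazil | 357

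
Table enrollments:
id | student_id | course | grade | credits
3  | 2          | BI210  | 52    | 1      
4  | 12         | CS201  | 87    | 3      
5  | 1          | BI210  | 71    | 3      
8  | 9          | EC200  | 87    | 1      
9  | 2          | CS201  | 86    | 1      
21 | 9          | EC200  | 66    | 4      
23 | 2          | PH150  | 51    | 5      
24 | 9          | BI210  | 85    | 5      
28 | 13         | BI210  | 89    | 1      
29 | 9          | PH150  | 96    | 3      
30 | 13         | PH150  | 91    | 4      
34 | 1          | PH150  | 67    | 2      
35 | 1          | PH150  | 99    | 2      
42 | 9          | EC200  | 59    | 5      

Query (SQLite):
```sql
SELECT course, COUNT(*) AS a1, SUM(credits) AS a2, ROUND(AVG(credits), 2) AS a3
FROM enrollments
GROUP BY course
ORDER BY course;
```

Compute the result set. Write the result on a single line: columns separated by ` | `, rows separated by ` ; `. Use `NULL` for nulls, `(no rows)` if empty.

Group enrollments by course.
Per group compute: COUNT(*), SUM(credits), ROUND(AVG(credits), 2).
  BI210: ids {3, 5, 24, 28} → COUNT(*)=4, SUM(credits)=10, ROUND(AVG(credits), 2)=2.5
  CS201: ids {4, 9} → COUNT(*)=2, SUM(credits)=4, ROUND(AVG(credits), 2)=2
  EC200: ids {8, 21, 42} → COUNT(*)=3, SUM(credits)=10, ROUND(AVG(credits), 2)=3.33
  PH150: ids {23, 29, 30, 34, 35} → COUNT(*)=5, SUM(credits)=16, ROUND(AVG(credits), 2)=3.2

BI210 | 4 | 10 | 2.5 ; CS201 | 2 | 4 | 2 ; EC200 | 3 | 10 | 3.33 ; PH150 | 5 | 16 | 3.2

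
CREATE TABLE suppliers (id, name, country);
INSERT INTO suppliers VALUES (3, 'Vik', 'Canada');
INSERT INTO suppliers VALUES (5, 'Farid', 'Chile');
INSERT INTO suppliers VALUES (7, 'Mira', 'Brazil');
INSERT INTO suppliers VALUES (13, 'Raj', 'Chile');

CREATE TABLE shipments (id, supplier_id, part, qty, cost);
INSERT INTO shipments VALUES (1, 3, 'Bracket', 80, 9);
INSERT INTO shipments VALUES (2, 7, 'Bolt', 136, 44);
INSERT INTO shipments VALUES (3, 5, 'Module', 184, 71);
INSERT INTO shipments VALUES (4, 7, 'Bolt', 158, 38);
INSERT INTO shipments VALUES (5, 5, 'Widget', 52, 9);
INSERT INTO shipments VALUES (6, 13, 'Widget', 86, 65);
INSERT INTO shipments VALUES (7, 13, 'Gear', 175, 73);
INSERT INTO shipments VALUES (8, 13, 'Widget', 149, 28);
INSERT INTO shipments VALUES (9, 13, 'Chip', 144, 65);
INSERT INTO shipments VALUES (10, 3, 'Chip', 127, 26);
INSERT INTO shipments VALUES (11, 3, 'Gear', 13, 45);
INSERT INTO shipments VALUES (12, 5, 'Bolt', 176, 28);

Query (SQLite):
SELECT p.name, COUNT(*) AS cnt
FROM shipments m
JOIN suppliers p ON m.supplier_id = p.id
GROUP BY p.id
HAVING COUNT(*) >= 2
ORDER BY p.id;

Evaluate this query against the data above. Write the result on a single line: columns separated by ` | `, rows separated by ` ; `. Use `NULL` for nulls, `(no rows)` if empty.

Vik | 3 ; Farid | 3 ; Mira | 2 ; Raj | 4

Join each shipments row to its suppliers via supplier_id.
Group joined rows by suppliers.id; compute COUNT(*) per group.
HAVING: keep groups with count ≥ 2.
  3: ids {1, 10, 11} → COUNT(*)=3
  5: ids {3, 5, 12} → COUNT(*)=3
  7: ids {2, 4} → COUNT(*)=2
  13: ids {6, 7, 8, 9} → COUNT(*)=4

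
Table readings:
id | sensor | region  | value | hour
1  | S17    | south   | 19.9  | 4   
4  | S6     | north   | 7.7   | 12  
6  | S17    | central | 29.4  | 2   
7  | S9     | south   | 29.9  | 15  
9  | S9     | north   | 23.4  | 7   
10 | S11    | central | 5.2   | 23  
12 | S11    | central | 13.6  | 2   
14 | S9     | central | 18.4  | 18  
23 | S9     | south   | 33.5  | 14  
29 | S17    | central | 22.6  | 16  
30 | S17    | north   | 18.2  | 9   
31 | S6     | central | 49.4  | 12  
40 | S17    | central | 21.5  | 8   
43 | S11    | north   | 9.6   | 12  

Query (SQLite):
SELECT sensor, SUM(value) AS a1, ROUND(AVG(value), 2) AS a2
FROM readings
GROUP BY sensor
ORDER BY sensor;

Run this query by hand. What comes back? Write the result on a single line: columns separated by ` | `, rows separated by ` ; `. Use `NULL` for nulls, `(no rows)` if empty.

S11 | 28.4 | 9.47 ; S17 | 111.6 | 22.32 ; S6 | 57.1 | 28.55 ; S9 | 105.2 | 26.3

Group readings by sensor.
Per group compute: SUM(value), ROUND(AVG(value), 2).
  S11: ids {10, 12, 43} → SUM(value)=28.4, ROUND(AVG(value), 2)=9.47
  S17: ids {1, 6, 29, 30, 40} → SUM(value)=111.6, ROUND(AVG(value), 2)=22.32
  S6: ids {4, 31} → SUM(value)=57.1, ROUND(AVG(value), 2)=28.55
  S9: ids {7, 9, 14, 23} → SUM(value)=105.2, ROUND(AVG(value), 2)=26.3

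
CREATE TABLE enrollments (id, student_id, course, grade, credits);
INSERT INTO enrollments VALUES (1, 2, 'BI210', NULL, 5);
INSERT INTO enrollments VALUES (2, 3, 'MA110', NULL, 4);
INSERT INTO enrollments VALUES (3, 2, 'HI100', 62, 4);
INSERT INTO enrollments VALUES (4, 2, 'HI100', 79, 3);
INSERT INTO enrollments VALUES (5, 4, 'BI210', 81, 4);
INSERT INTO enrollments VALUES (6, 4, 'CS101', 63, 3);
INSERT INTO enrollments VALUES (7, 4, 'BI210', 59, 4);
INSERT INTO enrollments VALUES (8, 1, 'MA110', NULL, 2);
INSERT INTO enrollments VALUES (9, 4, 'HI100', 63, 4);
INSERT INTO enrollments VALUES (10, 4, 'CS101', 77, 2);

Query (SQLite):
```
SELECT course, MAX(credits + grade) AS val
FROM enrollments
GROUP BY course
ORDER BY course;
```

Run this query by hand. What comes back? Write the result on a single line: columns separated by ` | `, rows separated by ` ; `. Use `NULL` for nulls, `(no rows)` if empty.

BI210 | 85 ; CS101 | 79 ; HI100 | 82 ; MA110 | NULL

For each row compute credits + grade.
Group by course; take MAX of the expression per group.
  BI210: ids {1, 5, 7} → MAX(credits + grade)=85
  CS101: ids {6, 10} → MAX(credits + grade)=79
  HI100: ids {3, 4, 9} → MAX(credits + grade)=82
  MA110: ids {2, 8} → MAX(credits + grade)=NULL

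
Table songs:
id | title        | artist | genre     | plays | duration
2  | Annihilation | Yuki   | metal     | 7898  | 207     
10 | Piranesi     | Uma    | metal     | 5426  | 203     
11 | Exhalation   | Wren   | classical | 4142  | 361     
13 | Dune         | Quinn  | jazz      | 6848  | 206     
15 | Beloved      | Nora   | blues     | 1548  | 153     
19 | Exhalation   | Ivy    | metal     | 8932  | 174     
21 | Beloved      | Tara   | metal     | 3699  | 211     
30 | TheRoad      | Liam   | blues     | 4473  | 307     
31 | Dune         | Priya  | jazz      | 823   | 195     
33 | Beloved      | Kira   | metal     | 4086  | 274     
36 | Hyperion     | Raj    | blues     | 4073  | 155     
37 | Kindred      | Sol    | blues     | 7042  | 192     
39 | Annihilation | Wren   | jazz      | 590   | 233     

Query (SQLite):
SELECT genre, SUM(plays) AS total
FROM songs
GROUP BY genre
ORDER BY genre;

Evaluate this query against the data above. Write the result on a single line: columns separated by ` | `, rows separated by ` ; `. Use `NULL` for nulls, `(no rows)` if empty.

Partition songs by genre; compute SUM(plays) within each group.
  blues: ids {15, 30, 36, 37} → SUM(plays)=17136
  classical: ids {11} → SUM(plays)=4142
  jazz: ids {13, 31, 39} → SUM(plays)=8261
  metal: ids {2, 10, 19, 21, 33} → SUM(plays)=30041

blues | 17136 ; classical | 4142 ; jazz | 8261 ; metal | 30041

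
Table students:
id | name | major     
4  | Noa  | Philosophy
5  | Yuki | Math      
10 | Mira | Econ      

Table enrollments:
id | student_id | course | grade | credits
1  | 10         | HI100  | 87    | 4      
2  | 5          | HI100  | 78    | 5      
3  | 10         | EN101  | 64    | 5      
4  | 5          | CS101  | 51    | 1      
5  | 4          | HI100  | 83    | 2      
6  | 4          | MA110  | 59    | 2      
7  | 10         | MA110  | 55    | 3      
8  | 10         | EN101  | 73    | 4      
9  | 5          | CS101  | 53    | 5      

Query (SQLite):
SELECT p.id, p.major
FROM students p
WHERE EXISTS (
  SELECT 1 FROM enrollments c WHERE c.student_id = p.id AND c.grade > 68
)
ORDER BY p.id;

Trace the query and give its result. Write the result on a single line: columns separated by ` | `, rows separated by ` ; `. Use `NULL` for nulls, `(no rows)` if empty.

4 | Philosophy ; 5 | Math ; 10 | Econ

For each students row, check whether any enrollments with matching student_id has grade > 68.
Keep rows where that is true.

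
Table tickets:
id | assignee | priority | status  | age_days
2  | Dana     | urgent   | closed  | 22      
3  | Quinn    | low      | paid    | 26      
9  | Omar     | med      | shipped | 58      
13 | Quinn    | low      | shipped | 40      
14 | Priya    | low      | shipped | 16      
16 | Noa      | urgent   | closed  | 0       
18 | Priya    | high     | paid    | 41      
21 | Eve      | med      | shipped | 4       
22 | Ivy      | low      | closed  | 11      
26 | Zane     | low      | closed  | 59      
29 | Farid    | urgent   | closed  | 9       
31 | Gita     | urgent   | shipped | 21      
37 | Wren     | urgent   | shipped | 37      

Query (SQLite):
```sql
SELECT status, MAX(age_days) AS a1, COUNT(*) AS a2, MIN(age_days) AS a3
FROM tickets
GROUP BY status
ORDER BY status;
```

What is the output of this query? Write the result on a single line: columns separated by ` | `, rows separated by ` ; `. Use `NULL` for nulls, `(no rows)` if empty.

Group tickets by status.
Per group compute: MAX(age_days), COUNT(*), MIN(age_days).
  closed: ids {2, 16, 22, 26, 29} → MAX(age_days)=59, COUNT(*)=5, MIN(age_days)=0
  paid: ids {3, 18} → MAX(age_days)=41, COUNT(*)=2, MIN(age_days)=26
  shipped: ids {9, 13, 14, 21, 31, 37} → MAX(age_days)=58, COUNT(*)=6, MIN(age_days)=4

closed | 59 | 5 | 0 ; paid | 41 | 2 | 26 ; shipped | 58 | 6 | 4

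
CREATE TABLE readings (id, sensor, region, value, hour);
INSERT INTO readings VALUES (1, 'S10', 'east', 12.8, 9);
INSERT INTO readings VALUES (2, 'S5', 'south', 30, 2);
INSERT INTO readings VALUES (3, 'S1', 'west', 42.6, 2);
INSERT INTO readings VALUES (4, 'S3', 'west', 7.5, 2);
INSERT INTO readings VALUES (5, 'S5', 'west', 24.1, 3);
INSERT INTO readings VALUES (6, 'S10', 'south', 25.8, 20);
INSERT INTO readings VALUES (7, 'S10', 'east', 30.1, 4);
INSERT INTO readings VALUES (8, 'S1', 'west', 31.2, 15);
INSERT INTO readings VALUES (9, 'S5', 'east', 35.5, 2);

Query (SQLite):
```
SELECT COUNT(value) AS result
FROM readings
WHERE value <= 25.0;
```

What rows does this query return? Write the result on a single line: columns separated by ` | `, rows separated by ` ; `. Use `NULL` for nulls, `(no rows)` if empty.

3

Rows where value <= 25.0 → value values: [12.8, 7.5, 24.1].
COUNT(value) counts non-NULL values → 3.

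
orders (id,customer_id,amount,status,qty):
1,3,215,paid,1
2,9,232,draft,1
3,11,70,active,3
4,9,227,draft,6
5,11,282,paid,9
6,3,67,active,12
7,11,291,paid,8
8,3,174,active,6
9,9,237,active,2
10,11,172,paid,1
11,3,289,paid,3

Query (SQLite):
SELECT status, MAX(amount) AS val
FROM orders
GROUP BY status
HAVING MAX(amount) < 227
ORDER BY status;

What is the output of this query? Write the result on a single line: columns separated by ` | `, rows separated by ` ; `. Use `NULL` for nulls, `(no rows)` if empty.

(no rows)

Partition orders by status; compute MAX(amount) within each group.
HAVING: keep groups where MAX(amount) < 227.
  active: ids {3, 6, 8, 9} → MAX(amount)=237
  draft: ids {2, 4} → MAX(amount)=232
  paid: ids {1, 5, 7, 10, 11} → MAX(amount)=291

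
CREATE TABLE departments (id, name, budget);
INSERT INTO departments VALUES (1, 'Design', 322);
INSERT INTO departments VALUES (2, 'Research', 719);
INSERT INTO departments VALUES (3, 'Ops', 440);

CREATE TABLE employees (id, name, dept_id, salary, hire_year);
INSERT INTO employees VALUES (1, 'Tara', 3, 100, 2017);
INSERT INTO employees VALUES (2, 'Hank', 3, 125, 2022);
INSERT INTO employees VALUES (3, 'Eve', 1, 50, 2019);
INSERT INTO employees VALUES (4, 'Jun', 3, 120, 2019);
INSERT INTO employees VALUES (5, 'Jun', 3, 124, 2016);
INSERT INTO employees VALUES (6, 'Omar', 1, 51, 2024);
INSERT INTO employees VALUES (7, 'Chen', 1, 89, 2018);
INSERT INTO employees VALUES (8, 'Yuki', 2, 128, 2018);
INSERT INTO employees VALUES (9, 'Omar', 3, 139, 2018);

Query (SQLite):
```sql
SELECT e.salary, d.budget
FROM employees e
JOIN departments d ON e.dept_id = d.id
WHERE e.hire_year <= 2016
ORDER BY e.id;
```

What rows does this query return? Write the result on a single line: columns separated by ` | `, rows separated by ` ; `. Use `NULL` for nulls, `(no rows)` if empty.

124 | 440

Each employees row matches the departments row where dept_id = departments.id.
Then keep rows with e.hire_year <= 2016.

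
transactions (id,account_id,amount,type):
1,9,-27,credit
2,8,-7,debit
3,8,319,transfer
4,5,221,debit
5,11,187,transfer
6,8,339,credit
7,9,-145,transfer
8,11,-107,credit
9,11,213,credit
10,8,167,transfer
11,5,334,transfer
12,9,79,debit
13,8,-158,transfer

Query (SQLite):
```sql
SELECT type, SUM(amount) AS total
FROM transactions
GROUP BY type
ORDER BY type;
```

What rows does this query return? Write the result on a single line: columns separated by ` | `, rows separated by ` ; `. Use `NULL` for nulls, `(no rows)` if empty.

credit | 418 ; debit | 293 ; transfer | 704

Partition transactions by type; compute SUM(amount) within each group.
  credit: ids {1, 6, 8, 9} → SUM(amount)=418
  debit: ids {2, 4, 12} → SUM(amount)=293
  transfer: ids {3, 5, 7, 10, 11, 13} → SUM(amount)=704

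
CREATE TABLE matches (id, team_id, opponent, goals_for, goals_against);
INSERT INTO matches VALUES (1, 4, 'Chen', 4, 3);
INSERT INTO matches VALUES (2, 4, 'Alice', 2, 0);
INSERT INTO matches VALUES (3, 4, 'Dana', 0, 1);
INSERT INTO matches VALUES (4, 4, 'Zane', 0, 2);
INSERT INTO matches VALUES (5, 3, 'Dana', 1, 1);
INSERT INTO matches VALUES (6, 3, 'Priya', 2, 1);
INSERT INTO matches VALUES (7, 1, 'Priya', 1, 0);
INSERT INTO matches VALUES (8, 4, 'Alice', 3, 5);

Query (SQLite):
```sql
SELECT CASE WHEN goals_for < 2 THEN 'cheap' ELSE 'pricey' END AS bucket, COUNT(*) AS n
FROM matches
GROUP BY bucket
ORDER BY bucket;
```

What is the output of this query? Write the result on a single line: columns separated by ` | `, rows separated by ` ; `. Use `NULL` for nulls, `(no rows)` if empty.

cheap | 4 ; pricey | 4

Bucket rows by goals_for < 2 → 'cheap' else 'pricey'; count each bucket.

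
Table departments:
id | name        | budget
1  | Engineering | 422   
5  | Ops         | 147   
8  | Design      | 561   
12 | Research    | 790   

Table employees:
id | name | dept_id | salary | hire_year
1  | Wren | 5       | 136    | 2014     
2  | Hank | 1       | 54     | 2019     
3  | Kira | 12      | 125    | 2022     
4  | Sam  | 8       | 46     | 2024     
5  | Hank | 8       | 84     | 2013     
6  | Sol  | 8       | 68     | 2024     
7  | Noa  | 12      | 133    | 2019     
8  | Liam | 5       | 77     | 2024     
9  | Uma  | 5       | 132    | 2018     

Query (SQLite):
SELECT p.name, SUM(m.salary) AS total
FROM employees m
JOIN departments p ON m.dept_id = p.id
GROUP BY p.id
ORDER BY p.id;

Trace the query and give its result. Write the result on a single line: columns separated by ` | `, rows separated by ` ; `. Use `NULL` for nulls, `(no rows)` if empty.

Engineering | 54 ; Ops | 345 ; Design | 198 ; Research | 258

Join each employees row to its departments via dept_id.
Group joined rows by departments.id; compute SUM(m.salary) per group.
  1: ids {2} → SUM(m.salary)=54
  5: ids {1, 8, 9} → SUM(m.salary)=345
  8: ids {4, 5, 6} → SUM(m.salary)=198
  12: ids {3, 7} → SUM(m.salary)=258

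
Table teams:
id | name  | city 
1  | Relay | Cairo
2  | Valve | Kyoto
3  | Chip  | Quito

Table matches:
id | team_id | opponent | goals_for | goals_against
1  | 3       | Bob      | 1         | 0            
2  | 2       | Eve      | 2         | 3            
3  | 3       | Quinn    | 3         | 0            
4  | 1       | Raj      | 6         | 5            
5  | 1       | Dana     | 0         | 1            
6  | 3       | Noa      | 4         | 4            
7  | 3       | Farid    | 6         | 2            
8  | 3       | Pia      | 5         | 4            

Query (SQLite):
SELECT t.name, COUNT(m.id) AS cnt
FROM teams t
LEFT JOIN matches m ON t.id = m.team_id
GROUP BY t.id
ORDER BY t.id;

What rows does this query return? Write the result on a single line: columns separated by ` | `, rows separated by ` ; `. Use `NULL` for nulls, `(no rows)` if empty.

Relay | 2 ; Valve | 1 ; Chip | 5

LEFT JOIN keeps every teams row; unmatched ones get NULL for matches columns.
Group by teams.id and compute COUNT(m.id). COUNT(col) of an all-NULL group is 0.
  1: ids {4, 5} → COUNT(m.id)=2
  2: ids {2} → COUNT(m.id)=1
  3: ids {1, 3, 6, 7, 8} → COUNT(m.id)=5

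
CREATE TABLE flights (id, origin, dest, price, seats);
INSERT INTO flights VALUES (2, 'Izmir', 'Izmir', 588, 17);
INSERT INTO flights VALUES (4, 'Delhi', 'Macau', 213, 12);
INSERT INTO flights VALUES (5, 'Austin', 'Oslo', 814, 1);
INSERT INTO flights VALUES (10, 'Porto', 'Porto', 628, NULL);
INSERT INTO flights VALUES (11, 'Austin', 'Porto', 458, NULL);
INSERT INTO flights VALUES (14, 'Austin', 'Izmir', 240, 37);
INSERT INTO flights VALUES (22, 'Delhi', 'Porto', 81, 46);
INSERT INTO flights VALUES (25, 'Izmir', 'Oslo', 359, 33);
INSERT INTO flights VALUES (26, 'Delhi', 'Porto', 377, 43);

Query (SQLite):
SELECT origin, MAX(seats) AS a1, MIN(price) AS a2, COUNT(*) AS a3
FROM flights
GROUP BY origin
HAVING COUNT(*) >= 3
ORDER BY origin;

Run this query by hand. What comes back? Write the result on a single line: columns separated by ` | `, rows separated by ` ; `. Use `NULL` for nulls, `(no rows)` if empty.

Austin | 37 | 240 | 3 ; Delhi | 46 | 81 | 3

Group flights by origin.
Per group compute: MAX(seats), MIN(price), COUNT(*).
HAVING: drop groups with fewer than 3 rows.
  Austin: ids {5, 11, 14} → MAX(seats)=37, MIN(price)=240, COUNT(*)=3
  Delhi: ids {4, 22, 26} → MAX(seats)=46, MIN(price)=81, COUNT(*)=3
  Izmir: ids {2, 25} → MAX(seats)=33, MIN(price)=359, COUNT(*)=2
  Porto: ids {10} → MAX(seats)=NULL, MIN(price)=628, COUNT(*)=1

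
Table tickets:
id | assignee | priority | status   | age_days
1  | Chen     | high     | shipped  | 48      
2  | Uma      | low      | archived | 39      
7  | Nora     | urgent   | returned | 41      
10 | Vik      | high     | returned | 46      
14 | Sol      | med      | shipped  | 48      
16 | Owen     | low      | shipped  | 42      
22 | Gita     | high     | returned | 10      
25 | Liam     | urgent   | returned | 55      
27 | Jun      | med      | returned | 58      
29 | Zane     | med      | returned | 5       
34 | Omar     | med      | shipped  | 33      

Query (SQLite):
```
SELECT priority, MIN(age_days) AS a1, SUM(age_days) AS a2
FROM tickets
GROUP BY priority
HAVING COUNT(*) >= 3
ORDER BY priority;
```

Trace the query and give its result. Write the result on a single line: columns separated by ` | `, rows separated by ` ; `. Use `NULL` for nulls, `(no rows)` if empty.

high | 10 | 104 ; med | 5 | 144

Group tickets by priority.
Per group compute: MIN(age_days), SUM(age_days).
HAVING: drop groups with fewer than 3 rows.
  high: ids {1, 10, 22} → MIN(age_days)=10, SUM(age_days)=104
  low: ids {2, 16} → MIN(age_days)=39, SUM(age_days)=81
  med: ids {14, 27, 29, 34} → MIN(age_days)=5, SUM(age_days)=144
  urgent: ids {7, 25} → MIN(age_days)=41, SUM(age_days)=96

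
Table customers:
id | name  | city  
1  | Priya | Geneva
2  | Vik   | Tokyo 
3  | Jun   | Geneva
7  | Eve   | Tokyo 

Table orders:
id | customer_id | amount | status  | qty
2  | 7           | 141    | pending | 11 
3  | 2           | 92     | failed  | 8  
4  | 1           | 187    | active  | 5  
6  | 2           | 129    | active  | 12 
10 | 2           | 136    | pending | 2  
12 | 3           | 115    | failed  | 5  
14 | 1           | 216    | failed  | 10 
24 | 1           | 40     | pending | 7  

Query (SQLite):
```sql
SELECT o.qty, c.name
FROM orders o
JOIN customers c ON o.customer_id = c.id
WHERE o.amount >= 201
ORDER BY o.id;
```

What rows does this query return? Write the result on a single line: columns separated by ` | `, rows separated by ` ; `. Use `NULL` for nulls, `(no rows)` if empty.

Each orders row matches the customers row where customer_id = customers.id.
Then keep rows with o.amount >= 201.

10 | Priya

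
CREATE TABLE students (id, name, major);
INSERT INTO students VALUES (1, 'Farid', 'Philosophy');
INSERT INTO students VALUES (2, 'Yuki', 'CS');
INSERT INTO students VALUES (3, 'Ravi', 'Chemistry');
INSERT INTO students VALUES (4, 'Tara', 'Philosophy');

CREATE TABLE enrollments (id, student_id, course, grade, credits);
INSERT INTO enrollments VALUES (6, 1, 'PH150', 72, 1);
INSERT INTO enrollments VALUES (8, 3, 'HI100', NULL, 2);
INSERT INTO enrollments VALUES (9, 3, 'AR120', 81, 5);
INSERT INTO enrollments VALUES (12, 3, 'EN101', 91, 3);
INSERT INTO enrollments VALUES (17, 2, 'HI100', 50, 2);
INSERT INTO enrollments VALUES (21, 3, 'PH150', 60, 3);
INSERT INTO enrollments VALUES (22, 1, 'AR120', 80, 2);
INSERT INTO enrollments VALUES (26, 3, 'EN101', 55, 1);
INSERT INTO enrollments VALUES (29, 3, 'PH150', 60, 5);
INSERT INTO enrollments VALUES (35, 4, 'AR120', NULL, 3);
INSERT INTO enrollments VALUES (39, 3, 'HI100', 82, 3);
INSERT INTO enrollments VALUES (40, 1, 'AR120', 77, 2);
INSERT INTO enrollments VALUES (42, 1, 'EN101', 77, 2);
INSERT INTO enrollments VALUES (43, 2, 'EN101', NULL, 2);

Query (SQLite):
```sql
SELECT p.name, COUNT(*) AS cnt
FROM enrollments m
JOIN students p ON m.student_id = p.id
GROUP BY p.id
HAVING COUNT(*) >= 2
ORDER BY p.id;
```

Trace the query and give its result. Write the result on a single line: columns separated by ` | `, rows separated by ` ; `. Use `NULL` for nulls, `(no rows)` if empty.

Farid | 4 ; Yuki | 2 ; Ravi | 7

Join each enrollments row to its students via student_id.
Group joined rows by students.id; compute COUNT(*) per group.
HAVING: keep groups with count ≥ 2.
  1: ids {6, 22, 40, 42} → COUNT(*)=4
  2: ids {17, 43} → COUNT(*)=2
  3: ids {8, 9, 12, 21, 26, 29, 39} → COUNT(*)=7
  4: ids {35} → COUNT(*)=1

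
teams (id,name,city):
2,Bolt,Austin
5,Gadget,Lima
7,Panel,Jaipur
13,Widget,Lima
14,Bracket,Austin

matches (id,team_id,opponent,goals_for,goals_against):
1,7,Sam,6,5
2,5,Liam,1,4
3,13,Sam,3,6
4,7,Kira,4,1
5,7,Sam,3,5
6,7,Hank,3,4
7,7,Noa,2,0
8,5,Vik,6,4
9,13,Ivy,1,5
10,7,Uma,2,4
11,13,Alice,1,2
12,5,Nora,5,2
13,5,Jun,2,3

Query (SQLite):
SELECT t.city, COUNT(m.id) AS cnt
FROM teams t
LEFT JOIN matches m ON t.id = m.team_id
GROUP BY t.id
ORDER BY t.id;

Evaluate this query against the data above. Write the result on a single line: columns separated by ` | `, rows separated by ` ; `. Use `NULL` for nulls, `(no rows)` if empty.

Austin | 0 ; Lima | 4 ; Jaipur | 6 ; Lima | 3 ; Austin | 0

LEFT JOIN keeps every teams row; unmatched ones get NULL for matches columns.
Group by teams.id and compute COUNT(m.id). COUNT(col) of an all-NULL group is 0.
  2: ids {—} → COUNT(m.id)=0
  5: ids {2, 8, 12, 13} → COUNT(m.id)=4
  7: ids {1, 4, 5, 6, 7, 10} → COUNT(m.id)=6
  13: ids {3, 9, 11} → COUNT(m.id)=3
  14: ids {—} → COUNT(m.id)=0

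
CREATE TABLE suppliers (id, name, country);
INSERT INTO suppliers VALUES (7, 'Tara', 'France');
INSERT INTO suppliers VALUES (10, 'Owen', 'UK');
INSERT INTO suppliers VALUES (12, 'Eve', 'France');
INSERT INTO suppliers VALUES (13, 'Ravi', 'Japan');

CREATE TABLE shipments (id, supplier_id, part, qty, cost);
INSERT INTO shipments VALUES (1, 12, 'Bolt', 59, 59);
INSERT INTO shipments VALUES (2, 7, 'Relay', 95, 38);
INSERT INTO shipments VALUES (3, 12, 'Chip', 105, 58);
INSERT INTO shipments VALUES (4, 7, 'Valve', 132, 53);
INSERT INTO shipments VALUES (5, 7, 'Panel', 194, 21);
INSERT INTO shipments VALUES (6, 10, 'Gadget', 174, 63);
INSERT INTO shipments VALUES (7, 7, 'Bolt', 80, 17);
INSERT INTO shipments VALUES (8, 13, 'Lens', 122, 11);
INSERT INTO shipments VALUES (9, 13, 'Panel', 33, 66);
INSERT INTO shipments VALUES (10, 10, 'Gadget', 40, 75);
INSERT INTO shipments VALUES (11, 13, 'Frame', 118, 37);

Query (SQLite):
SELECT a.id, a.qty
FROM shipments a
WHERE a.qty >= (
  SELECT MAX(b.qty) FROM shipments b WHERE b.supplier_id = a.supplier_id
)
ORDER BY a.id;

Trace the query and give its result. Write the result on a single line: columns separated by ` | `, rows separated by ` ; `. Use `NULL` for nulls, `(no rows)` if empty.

For each shipments row a, compute MAX(qty) over rows sharing a.supplier_id.
Keep row a if a.qty >= that per-group MAX.
  supplier_id=7: MAX(qty) = 194
  supplier_id=10: MAX(qty) = 174
  supplier_id=12: MAX(qty) = 105
  supplier_id=13: MAX(qty) = 122

3 | 105 ; 5 | 194 ; 6 | 174 ; 8 | 122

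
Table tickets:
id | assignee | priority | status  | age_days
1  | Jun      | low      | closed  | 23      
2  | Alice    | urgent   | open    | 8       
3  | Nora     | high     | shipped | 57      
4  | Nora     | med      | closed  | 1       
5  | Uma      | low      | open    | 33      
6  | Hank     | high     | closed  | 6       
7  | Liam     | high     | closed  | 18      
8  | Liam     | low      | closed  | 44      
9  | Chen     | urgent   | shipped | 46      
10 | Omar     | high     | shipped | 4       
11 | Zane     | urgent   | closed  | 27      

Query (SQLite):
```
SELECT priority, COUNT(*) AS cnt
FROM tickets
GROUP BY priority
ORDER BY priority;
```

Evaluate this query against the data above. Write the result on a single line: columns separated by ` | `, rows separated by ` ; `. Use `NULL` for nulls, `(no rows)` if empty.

Partition tickets by priority; compute COUNT(*) within each group.
  high: ids {3, 6, 7, 10} → COUNT(*)=4
  low: ids {1, 5, 8} → COUNT(*)=3
  med: ids {4} → COUNT(*)=1
  urgent: ids {2, 9, 11} → COUNT(*)=3

high | 4 ; low | 3 ; med | 1 ; urgent | 3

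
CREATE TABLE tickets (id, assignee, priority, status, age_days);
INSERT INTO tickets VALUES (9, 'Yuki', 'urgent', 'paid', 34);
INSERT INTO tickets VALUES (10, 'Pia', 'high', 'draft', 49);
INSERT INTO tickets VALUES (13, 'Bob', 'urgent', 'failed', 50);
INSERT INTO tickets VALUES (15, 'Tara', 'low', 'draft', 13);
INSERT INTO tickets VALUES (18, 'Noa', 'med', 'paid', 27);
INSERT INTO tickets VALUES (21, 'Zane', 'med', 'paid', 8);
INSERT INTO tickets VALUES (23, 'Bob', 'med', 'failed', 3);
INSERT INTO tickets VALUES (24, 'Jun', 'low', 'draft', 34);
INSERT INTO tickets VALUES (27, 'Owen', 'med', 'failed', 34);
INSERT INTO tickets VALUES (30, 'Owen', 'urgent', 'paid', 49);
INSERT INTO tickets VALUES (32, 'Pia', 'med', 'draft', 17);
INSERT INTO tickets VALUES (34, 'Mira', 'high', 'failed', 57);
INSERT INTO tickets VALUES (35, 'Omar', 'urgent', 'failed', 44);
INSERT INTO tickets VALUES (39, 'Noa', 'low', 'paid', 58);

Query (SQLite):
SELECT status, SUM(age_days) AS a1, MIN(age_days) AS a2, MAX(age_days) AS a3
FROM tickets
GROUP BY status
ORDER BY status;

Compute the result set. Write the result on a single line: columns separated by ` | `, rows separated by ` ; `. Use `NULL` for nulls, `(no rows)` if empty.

Group tickets by status.
Per group compute: SUM(age_days), MIN(age_days), MAX(age_days).
  draft: ids {10, 15, 24, 32} → SUM(age_days)=113, MIN(age_days)=13, MAX(age_days)=49
  failed: ids {13, 23, 27, 34, 35} → SUM(age_days)=188, MIN(age_days)=3, MAX(age_days)=57
  paid: ids {9, 18, 21, 30, 39} → SUM(age_days)=176, MIN(age_days)=8, MAX(age_days)=58

draft | 113 | 13 | 49 ; failed | 188 | 3 | 57 ; paid | 176 | 8 | 58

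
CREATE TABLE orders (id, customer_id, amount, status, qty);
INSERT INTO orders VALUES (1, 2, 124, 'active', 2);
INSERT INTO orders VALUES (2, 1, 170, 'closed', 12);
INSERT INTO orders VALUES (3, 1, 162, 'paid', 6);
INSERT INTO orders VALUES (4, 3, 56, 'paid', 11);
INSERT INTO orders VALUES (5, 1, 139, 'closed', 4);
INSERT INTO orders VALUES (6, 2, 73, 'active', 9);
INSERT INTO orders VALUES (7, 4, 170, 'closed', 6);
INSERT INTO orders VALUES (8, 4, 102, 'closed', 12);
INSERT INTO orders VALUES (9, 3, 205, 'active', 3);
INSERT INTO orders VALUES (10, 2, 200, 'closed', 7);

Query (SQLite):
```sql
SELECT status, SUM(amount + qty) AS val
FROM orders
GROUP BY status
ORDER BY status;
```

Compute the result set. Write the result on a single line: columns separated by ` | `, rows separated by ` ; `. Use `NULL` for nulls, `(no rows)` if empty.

active | 416 ; closed | 822 ; paid | 235

For each row compute amount + qty.
Group by status; take SUM of the expression per group.
  active: ids {1, 6, 9} → SUM(amount + qty)=416
  closed: ids {2, 5, 7, 8, 10} → SUM(amount + qty)=822
  paid: ids {3, 4} → SUM(amount + qty)=235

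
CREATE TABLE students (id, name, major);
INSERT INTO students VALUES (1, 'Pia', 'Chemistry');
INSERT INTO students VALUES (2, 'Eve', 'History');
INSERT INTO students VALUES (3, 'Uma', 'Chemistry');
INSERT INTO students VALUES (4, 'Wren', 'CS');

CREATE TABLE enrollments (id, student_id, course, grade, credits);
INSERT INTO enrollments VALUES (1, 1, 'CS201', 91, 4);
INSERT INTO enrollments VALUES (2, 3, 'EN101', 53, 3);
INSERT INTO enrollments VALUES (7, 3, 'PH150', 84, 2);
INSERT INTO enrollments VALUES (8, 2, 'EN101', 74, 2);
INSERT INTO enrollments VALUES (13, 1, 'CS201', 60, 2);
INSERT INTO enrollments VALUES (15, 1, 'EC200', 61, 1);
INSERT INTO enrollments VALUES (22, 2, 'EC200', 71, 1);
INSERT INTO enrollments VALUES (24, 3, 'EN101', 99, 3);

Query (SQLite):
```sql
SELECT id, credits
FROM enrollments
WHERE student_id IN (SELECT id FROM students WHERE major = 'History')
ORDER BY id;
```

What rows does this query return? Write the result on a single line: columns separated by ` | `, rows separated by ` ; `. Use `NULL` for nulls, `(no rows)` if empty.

8 | 2 ; 22 | 1

Inner query: students.id where major = 'History'.
Outer: keep enrollments rows whose student_id is in that set.
Inner query → {2}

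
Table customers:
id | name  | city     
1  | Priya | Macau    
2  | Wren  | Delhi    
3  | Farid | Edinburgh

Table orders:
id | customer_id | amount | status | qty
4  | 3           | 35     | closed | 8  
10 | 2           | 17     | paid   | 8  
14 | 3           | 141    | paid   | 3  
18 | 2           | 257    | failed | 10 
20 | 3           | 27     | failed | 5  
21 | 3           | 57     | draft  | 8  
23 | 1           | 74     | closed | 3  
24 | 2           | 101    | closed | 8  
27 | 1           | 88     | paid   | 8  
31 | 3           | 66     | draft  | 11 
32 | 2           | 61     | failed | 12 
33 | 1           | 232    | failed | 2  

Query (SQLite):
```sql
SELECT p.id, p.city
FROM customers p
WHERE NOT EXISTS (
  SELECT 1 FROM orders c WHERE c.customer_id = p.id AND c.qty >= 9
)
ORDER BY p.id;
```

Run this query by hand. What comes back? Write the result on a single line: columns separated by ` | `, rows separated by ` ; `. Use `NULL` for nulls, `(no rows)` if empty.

1 | Macau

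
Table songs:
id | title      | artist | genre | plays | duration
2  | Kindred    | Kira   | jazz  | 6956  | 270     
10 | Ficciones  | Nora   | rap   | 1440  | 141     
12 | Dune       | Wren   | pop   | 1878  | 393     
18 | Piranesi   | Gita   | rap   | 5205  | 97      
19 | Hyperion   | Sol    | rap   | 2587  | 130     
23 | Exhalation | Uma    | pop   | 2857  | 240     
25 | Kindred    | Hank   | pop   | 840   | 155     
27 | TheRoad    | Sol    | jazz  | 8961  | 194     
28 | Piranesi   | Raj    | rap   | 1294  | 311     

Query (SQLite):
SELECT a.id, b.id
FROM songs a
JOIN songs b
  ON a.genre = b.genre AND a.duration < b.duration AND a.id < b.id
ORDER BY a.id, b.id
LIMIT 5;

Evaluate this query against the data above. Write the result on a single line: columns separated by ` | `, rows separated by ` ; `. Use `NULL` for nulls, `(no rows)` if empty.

10 | 28 ; 18 | 19 ; 18 | 28 ; 19 | 28

Pairs (a,b) with same genre, a.duration < b.duration, a.id < b.id.
genre groups: jazz:{2,27} pop:{12,23,25} rap:{10,18,19,28}
Ordered by (a.id, b.id); first 5.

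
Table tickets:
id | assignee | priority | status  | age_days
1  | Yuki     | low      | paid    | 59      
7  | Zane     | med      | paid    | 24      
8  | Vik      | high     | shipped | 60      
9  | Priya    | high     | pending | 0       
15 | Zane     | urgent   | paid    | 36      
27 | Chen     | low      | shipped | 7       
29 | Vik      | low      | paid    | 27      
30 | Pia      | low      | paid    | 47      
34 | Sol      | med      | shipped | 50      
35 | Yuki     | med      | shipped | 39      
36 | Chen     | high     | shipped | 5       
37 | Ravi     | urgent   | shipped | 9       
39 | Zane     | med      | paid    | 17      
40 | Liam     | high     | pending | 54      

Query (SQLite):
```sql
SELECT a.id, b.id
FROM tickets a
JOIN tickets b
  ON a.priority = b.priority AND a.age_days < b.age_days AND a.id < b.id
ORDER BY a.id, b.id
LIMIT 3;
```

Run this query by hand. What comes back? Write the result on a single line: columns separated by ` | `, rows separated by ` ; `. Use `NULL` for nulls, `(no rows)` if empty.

Pairs (a,b) with same priority, a.age_days < b.age_days, a.id < b.id.
priority groups: high:{8,9,36,40} low:{1,27,29,30} med:{7,34,35,39} urgent:{15,37}
Ordered by (a.id, b.id); first 3.

7 | 34 ; 7 | 35 ; 9 | 36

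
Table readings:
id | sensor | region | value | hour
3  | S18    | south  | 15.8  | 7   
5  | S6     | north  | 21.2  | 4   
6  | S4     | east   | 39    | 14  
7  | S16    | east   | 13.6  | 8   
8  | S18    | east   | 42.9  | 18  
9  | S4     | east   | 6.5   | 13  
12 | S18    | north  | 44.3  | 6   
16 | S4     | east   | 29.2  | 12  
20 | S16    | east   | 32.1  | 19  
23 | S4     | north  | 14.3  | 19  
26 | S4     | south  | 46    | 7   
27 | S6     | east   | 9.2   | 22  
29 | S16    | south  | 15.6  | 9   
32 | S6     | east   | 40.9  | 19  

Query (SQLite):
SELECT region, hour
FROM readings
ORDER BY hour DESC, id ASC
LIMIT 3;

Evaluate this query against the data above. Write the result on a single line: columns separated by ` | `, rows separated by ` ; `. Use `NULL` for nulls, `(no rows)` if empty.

east | 22 ; east | 19 ; north | 19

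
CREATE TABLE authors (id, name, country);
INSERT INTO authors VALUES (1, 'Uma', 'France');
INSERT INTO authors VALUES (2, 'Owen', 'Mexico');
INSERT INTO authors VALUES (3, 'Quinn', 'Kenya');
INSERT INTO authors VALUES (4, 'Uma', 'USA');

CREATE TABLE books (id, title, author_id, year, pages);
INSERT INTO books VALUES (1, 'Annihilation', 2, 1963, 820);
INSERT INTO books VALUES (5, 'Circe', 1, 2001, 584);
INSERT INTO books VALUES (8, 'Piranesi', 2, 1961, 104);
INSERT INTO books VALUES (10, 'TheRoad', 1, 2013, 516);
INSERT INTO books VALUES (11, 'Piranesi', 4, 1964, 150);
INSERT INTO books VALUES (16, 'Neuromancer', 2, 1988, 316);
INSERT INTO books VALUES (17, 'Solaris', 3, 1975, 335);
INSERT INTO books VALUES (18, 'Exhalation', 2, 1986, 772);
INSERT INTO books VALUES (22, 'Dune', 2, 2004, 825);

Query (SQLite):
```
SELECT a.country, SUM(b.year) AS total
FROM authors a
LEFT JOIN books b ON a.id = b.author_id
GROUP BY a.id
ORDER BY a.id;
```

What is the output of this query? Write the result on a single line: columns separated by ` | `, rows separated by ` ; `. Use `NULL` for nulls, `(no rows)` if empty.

France | 4014 ; Mexico | 9902 ; Kenya | 1975 ; USA | 1964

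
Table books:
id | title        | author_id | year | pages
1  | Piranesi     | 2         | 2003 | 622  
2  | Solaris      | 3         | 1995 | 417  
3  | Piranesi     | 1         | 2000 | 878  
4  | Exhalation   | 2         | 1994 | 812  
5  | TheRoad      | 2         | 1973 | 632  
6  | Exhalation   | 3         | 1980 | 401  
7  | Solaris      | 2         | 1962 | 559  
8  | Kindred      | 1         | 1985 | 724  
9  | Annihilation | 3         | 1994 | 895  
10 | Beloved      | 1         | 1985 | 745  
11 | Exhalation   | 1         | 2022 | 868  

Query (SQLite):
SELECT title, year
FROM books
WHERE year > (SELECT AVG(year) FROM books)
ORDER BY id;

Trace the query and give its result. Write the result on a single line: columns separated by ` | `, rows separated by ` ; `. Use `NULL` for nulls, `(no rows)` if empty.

Scalar subquery: AVG(year) over all books rows = 1990.272727 (≈; comparison uses full precision).
Keep rows where year > that value.

Piranesi | 2003 ; Solaris | 1995 ; Piranesi | 2000 ; Exhalation | 1994 ; Annihilation | 1994 ; Exhalation | 2022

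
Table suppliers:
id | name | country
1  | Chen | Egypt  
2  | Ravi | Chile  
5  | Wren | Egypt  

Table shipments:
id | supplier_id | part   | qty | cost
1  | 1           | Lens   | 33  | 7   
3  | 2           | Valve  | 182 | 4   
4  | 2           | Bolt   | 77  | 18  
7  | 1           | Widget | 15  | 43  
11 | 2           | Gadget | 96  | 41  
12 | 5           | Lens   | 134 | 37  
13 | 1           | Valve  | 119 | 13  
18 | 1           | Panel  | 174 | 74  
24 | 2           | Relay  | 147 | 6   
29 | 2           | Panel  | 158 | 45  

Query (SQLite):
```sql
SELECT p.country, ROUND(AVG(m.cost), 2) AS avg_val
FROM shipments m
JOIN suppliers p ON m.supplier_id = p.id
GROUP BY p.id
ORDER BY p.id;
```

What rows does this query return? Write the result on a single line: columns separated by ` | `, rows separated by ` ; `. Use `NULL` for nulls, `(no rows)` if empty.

Join each shipments row to its suppliers via supplier_id.
Group joined rows by suppliers.id; compute ROUND(AVG(m.cost), 2) per group.
  1: ids {1, 7, 13, 18} → ROUND(AVG(m.cost), 2)=34.25
  2: ids {3, 4, 11, 24, 29} → ROUND(AVG(m.cost), 2)=22.8
  5: ids {12} → ROUND(AVG(m.cost), 2)=37

Egypt | 34.25 ; Chile | 22.8 ; Egypt | 37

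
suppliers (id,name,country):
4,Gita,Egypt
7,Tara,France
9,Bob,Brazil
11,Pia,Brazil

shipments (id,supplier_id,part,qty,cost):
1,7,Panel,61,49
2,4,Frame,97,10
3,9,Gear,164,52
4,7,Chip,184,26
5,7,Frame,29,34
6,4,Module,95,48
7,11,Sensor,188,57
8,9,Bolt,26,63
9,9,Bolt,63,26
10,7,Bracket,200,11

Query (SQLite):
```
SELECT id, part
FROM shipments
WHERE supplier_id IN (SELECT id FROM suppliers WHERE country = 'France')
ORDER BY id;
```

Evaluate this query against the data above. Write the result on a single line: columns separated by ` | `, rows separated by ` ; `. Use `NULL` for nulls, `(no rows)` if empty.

1 | Panel ; 4 | Chip ; 5 | Frame ; 10 | Bracket

Inner query: suppliers.id where country = 'France'.
Outer: keep shipments rows whose supplier_id is in that set.
Inner query → {7}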